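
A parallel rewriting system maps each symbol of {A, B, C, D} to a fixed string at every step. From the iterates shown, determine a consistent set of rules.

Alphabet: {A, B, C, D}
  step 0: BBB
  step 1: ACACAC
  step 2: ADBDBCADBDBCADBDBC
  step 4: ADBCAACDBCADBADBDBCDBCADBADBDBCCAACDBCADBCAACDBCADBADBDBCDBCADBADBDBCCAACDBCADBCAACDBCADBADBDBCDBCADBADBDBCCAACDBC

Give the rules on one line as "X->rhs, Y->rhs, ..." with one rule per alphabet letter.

A->ADB, B->AC, C->DBC, D->CA

  step 1 ⇒ step 2: ACACAC ⇒ ADB·DBC·ADB·DBC·ADB·DBC
    A ↦ ADB
    C ↦ DBC
  step 0 ⇒ step 1: BBB ⇒ AC·AC·AC
    B ↦ AC
    D ↦ CA  (constrained at step 2)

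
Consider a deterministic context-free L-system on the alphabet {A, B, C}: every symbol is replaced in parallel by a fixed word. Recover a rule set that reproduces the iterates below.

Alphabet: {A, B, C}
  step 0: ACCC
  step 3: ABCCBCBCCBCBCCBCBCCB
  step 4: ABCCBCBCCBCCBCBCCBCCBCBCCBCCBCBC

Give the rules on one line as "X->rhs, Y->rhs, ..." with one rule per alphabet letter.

  step 3 ⇒ step 4: ABCCBCBCCBCBCCBCBCCB ⇒ AB·C·CB·CB·C·CB·C·CB·CB·C·CB·C·CB·CB·C·CB·C·CB·CB·C
    A ↦ AB
    B ↦ C
    C ↦ CB

A->AB, B->C, C->CB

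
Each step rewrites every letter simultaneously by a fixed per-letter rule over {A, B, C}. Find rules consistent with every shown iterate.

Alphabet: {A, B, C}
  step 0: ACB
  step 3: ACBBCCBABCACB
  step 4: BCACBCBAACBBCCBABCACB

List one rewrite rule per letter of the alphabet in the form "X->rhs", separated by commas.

  step 3 ⇒ step 4: ACBBCCBABCACB ⇒ BC·A·CB·CB·A·A·CB·BC·CB·A·BC·A·CB
    A ↦ BC
    B ↦ CB
    C ↦ A

A->BC, B->CB, C->A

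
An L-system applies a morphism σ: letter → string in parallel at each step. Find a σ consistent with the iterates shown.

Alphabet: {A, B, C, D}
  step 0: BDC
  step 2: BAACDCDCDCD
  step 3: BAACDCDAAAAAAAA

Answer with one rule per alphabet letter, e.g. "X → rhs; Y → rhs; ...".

  step 2 ⇒ step 3: BAACDCDCDCD ⇒ BAA·CD·CD·A·A·A·A·A·A·A·A
    A ↦ CD
    B ↦ BAA
    C ↦ A
    D ↦ A

A->CD, B->BAA, C->A, D->A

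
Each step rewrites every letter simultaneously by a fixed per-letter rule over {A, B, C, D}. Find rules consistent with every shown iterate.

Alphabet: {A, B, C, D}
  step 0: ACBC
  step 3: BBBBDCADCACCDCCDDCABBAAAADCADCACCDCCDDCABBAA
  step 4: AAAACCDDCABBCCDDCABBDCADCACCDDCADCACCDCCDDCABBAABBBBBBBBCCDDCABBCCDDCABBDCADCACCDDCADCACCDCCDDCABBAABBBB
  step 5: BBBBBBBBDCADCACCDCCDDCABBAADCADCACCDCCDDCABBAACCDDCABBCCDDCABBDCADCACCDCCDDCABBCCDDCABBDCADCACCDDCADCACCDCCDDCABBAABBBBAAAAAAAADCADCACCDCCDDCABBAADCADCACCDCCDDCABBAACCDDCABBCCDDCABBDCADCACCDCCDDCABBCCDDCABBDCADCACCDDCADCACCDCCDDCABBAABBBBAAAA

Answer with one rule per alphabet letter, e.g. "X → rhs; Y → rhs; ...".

A->BB, B->A, C->DCA, D->CCD

  step 4 ⇒ step 5: AAAACCDDCABBCCDDCABBDCADCACCDDCADCACCDCCDDCABBAABBBBBBBBCCDDCABBCCDDCABBDCADCACCDDCADCACCDCCDDCABBAABBBB ⇒ BB·BB·BB·BB·DCA·DCA·CCD·CCD·DCA·BB·A·A·DCA·DCA·CCD·CCD·DCA·BB·A·A·CCD·DCA·BB·CCD·DCA·BB·DCA·DCA·CCD·CCD·DCA·BB·CCD·DCA·BB·DCA·DCA·CCD·DCA·DCA·CCD·CCD·DCA·BB·A·A·BB·BB·A·A·A·A·A·A·A·A·DCA·DCA·CCD·CCD·DCA·BB·A·A·DCA·DCA·CCD·CCD·DCA·BB·A·A·CCD·DCA·BB·CCD·DCA·BB·DCA·DCA·CCD·CCD·DCA·BB·CCD·DCA·BB·DCA·DCA·CCD·DCA·DCA·CCD·CCD·DCA·BB·A·A·BB·BB·A·A·A·A
    A ↦ BB
    B ↦ A
    C ↦ DCA
    D ↦ CCD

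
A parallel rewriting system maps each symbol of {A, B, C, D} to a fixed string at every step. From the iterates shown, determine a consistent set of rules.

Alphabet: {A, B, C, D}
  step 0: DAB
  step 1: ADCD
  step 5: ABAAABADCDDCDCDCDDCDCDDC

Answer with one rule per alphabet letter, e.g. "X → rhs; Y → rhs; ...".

  step 0 ⇒ step 1: DAB ⇒ A·DC·D
    A ↦ DC
    B ↦ D
    D ↦ A
    C ↦ BA  (constrained at step 1)

A->DC, B->D, C->BA, D->A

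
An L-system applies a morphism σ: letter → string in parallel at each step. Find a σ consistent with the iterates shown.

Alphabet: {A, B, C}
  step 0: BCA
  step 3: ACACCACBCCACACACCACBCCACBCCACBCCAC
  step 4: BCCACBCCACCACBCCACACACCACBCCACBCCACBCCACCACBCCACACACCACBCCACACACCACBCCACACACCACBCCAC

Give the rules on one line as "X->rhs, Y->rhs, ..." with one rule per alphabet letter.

  step 3 ⇒ step 4: ACACCACBCCACACACCACBCCACBCCACBCCAC ⇒ BC·CAC·BC·CAC·CAC·BC·CAC·A·CAC·CAC·BC·CAC·BC·CAC·BC·CAC·CAC·BC·CAC·A·CAC·CAC·BC·CAC·A·CAC·CAC·BC·CAC·A·CAC·CAC·BC·CAC
    A ↦ BC
    B ↦ A
    C ↦ CAC

A->BC, B->A, C->CAC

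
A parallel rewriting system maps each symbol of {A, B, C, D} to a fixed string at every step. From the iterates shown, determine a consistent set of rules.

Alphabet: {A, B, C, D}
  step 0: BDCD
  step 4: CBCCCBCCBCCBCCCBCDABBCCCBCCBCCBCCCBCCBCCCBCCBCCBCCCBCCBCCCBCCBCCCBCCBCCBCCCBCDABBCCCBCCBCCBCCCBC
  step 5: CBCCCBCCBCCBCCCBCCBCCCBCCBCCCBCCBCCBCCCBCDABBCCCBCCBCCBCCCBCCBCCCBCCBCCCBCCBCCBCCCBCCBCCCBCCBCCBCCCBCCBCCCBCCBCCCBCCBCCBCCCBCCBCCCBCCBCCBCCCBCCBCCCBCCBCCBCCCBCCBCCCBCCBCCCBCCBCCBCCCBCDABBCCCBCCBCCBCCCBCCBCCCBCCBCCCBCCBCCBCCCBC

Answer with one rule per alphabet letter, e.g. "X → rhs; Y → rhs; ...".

A->B, B->C, C->CBC, D->DAB

  step 4 ⇒ step 5: CBCCCBCCBCCBCCCBCDABBCCCBCCBCCBCCCBCCBCCCBCCBCCBCCCBCCBCCCBCCBCCCBCCBCCBCCCBCDABBCCCBCCBCCBCCCBC ⇒ CBC·C·CBC·CBC·CBC·C·CBC·CBC·C·CBC·CBC·C·CBC·CBC·CBC·C·CBC·DAB·B·C·C·CBC·CBC·CBC·C·CBC·CBC·C·CBC·CBC·C·CBC·CBC·CBC·C·CBC·CBC·C·CBC·CBC·CBC·C·CBC·CBC·C·CBC·CBC·C·CBC·CBC·CBC·C·CBC·CBC·C·CBC·CBC·CBC·C·CBC·CBC·C·CBC·CBC·CBC·C·CBC·CBC·C·CBC·CBC·C·CBC·CBC·CBC·C·CBC·DAB·B·C·C·CBC·CBC·CBC·C·CBC·CBC·C·CBC·CBC·C·CBC·CBC·CBC·C·CBC
    A ↦ B
    B ↦ C
    C ↦ CBC
    D ↦ DAB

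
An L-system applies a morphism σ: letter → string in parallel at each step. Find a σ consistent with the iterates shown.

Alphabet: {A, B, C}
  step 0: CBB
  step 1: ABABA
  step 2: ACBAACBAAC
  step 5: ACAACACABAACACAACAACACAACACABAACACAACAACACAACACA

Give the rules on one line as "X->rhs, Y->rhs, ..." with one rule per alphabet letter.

A->AC, B->BA, C->A

  step 1 ⇒ step 2: ABABA ⇒ AC·BA·AC·BA·AC
    A ↦ AC
    B ↦ BA
  step 0 ⇒ step 1: CBB ⇒ A·BA·BA
    C ↦ A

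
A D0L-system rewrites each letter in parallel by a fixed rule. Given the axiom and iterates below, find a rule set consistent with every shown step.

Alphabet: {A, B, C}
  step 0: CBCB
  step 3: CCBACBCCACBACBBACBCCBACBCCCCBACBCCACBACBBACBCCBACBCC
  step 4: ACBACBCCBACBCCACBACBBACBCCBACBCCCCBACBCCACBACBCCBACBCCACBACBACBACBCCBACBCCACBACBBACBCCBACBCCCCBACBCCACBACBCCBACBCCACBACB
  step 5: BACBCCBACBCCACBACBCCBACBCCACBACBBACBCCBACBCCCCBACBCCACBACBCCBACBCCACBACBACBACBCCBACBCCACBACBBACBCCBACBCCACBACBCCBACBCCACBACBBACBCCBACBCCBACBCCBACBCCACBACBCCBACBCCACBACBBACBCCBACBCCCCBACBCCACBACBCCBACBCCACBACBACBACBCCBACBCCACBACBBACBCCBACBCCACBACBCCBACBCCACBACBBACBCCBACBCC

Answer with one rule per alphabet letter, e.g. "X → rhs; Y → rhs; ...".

A->B, B->CC, C->ACB

  step 4 ⇒ step 5: ACBACBCCBACBCCACBACBBACBCCBACBCCCCBACBCCACBACBCCBACBCCACBACBACBACBCCBACBCCACBACBBACBCCBACBCCCCBACBCCACBACBCCBACBCCACBACB ⇒ B·ACB·CC·B·ACB·CC·ACB·ACB·CC·B·ACB·CC·ACB·ACB·B·ACB·CC·B·ACB·CC·CC·B·ACB·CC·ACB·ACB·CC·B·ACB·CC·ACB·ACB·ACB·ACB·CC·B·ACB·CC·ACB·ACB·B·ACB·CC·B·ACB·CC·ACB·ACB·CC·B·ACB·CC·ACB·ACB·B·ACB·CC·B·ACB·CC·B·ACB·CC·B·ACB·CC·ACB·ACB·CC·B·ACB·CC·ACB·ACB·B·ACB·CC·B·ACB·CC·CC·B·ACB·CC·ACB·ACB·CC·B·ACB·CC·ACB·ACB·ACB·ACB·CC·B·ACB·CC·ACB·ACB·B·ACB·CC·B·ACB·CC·ACB·ACB·CC·B·ACB·CC·ACB·ACB·B·ACB·CC·B·ACB·CC
    A ↦ B
    B ↦ CC
    C ↦ ACB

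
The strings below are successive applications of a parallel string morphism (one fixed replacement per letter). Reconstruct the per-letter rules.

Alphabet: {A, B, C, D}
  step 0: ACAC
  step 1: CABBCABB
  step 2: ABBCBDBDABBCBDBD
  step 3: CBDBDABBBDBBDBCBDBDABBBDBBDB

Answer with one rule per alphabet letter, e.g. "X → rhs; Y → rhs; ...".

A->C, B->BD, C->ABB, D->B

  step 2 ⇒ step 3: ABBCBDBDABBCBDBD ⇒ C·BD·BD·ABB·BD·B·BD·B·C·BD·BD·ABB·BD·B·BD·B
    A ↦ C
    B ↦ BD
    C ↦ ABB
    D ↦ B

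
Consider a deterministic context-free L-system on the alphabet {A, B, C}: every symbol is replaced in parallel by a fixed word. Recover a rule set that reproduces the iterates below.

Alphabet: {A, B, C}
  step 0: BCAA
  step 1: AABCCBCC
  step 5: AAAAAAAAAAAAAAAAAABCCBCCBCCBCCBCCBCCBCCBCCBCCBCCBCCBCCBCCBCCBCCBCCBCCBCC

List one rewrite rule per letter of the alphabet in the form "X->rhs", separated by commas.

A->BCC, B->A, C->A

  step 0 ⇒ step 1: BCAA ⇒ A·A·BCC·BCC
    A ↦ BCC
    B ↦ A
    C ↦ A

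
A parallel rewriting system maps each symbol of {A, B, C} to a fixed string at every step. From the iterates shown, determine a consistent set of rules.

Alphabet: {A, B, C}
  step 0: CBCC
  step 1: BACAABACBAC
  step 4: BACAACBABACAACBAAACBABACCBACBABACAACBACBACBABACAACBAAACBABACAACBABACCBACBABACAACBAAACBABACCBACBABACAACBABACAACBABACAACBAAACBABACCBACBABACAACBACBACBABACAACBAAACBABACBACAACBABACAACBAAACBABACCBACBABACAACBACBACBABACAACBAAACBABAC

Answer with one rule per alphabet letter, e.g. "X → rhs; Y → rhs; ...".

A->CBA, B->AA, C->BAC

  step 0 ⇒ step 1: CBCC ⇒ BAC·AA·BAC·BAC
    B ↦ AA
    C ↦ BAC
    A ↦ CBA  (constrained at step 1)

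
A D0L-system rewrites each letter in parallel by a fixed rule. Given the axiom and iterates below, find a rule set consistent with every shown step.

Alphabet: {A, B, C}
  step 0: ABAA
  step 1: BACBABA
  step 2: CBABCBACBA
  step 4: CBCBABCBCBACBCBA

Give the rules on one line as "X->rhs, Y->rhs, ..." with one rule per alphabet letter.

  step 1 ⇒ step 2: BACBABA ⇒ C·BA·B·C·BA·C·BA
    A ↦ BA
    B ↦ C
    C ↦ B

A->BA, B->C, C->B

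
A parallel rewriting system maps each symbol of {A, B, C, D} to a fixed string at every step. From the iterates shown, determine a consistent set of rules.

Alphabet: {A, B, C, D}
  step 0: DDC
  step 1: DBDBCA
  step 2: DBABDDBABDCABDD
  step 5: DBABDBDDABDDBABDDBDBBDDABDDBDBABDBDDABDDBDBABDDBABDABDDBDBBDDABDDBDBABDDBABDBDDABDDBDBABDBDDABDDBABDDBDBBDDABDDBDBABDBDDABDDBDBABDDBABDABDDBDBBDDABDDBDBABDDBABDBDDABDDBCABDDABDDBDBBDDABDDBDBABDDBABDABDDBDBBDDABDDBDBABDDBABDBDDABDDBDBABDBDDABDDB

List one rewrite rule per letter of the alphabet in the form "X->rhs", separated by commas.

  step 1 ⇒ step 2: DBDBCA ⇒ DB·ABD·DB·ABD·CA·BDD
    A ↦ BDD
    B ↦ ABD
    C ↦ CA
    D ↦ DB

A->BDD, B->ABD, C->CA, D->DB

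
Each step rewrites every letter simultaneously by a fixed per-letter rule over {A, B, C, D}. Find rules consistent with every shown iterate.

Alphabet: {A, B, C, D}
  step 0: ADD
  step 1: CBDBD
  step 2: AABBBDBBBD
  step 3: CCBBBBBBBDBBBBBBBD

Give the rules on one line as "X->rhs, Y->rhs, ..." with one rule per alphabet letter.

A->C, B->BB, C->AA, D->BD

  step 2 ⇒ step 3: AABBBDBBBD ⇒ C·C·BB·BB·BB·BD·BB·BB·BB·BD
    A ↦ C
    B ↦ BB
    D ↦ BD
  step 1 ⇒ step 2: CBDBD ⇒ AA·BB·BD·BB·BD
    C ↦ AA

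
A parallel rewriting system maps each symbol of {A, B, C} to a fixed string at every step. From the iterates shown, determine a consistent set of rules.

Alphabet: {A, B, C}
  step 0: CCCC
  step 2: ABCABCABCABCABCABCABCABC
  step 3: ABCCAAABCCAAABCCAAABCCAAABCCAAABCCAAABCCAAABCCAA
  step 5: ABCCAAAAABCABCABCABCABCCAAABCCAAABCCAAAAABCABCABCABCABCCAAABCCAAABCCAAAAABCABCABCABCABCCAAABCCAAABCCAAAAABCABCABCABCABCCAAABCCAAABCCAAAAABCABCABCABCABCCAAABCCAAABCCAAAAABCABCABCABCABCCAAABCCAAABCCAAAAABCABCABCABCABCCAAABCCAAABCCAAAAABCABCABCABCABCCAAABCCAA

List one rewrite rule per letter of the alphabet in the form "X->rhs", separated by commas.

A->ABC, B->C, C->AA

  step 2 ⇒ step 3: ABCABCABCABCABCABCABCABC ⇒ ABC·C·AA·ABC·C·AA·ABC·C·AA·ABC·C·AA·ABC·C·AA·ABC·C·AA·ABC·C·AA·ABC·C·AA
    A ↦ ABC
    B ↦ C
    C ↦ AA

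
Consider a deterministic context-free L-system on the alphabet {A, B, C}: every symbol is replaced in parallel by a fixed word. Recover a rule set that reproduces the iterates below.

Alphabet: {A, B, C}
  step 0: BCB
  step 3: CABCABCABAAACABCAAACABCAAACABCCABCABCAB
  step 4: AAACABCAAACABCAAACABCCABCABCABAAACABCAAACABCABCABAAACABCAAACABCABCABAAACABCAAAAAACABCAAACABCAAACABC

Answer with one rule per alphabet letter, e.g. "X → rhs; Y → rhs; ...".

  step 3 ⇒ step 4: CABCABCABAAACABCAAACABCAAACABCCABCABCAB ⇒ AAA·CAB·C·AAA·CAB·C·AAA·CAB·C·CAB·CAB·CAB·AAA·CAB·C·AAA·CAB·CAB·CAB·AAA·CAB·C·AAA·CAB·CAB·CAB·AAA·CAB·C·AAA·AAA·CAB·C·AAA·CAB·C·AAA·CAB·C
    A ↦ CAB
    B ↦ C
    C ↦ AAA

A->CAB, B->C, C->AAA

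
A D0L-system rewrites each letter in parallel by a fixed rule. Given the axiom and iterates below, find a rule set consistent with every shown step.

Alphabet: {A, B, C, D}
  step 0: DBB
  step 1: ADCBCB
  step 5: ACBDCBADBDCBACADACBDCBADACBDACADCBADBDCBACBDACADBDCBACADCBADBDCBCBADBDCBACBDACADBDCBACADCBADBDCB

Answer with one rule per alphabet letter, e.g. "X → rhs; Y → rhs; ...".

A->AC, B->CB, C->BD, D->AD

  step 0 ⇒ step 1: DBB ⇒ AD·CB·CB
    B ↦ CB
    D ↦ AD
    A ↦ AC  (constrained at step 1)
    C ↦ BD  (constrained at step 1)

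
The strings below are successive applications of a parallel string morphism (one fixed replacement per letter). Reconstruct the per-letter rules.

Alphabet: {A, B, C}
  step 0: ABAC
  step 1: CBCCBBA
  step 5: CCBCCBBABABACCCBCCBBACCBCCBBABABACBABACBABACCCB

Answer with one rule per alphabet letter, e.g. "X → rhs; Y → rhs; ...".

  step 0 ⇒ step 1: ABAC ⇒ CB·C·CB·BA
    A ↦ CB
    B ↦ C
    C ↦ BA

A->CB, B->C, C->BA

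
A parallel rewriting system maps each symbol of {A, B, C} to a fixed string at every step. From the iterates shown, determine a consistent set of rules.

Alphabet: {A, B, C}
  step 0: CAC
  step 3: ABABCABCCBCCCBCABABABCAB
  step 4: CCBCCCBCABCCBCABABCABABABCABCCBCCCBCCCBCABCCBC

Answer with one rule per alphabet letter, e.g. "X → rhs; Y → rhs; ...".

  step 3 ⇒ step 4: ABABCABCCBCCCBCABABABCAB ⇒ CCB·C·CCB·C·AB·CCB·C·AB·AB·C·AB·AB·AB·C·AB·CCB·C·CCB·C·CCB·C·AB·CCB·C
    A ↦ CCB
    B ↦ C
    C ↦ AB

A->CCB, B->C, C->AB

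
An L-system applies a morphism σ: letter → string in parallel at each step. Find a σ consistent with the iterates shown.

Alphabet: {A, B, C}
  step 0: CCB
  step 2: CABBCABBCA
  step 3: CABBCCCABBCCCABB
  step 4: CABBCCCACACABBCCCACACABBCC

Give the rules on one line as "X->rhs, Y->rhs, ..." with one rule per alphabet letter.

A->BB, B->C, C->CA

  step 3 ⇒ step 4: CABBCCCABBCCCABB ⇒ CA·BB·C·C·CA·CA·CA·BB·C·C·CA·CA·CA·BB·C·C
    A ↦ BB
    B ↦ C
    C ↦ CA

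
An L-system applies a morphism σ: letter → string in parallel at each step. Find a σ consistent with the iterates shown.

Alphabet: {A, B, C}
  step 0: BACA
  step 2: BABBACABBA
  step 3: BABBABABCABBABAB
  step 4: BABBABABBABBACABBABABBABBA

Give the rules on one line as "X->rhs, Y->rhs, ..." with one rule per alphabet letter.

  step 3 ⇒ step 4: BABBABABCABBABAB ⇒ BA·B·BA·BA·B·BA·B·BA·CA·B·BA·BA·B·BA·B·BA
    A ↦ B
    B ↦ BA
    C ↦ CA

A->B, B->BA, C->CA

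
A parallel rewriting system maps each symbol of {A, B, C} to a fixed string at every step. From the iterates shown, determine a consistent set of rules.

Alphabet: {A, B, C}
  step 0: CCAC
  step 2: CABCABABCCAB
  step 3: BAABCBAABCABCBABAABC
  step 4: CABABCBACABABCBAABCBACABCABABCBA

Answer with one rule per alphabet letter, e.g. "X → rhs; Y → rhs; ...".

A->AB, B->C, C->BA

  step 3 ⇒ step 4: BAABCBAABCABCBABAABC ⇒ C·AB·AB·C·BA·C·AB·AB·C·BA·AB·C·BA·C·AB·C·AB·AB·C·BA
    A ↦ AB
    B ↦ C
    C ↦ BA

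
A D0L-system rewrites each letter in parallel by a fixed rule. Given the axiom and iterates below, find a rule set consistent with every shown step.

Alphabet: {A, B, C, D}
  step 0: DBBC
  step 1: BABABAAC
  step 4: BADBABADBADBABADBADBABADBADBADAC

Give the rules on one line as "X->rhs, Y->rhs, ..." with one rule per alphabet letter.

  step 0 ⇒ step 1: DBBC ⇒ BA·BA·BA·AC
    B ↦ BA
    C ↦ AC
    D ↦ BA
    A ↦ D  (constrained at step 1)

A->D, B->BA, C->AC, D->BA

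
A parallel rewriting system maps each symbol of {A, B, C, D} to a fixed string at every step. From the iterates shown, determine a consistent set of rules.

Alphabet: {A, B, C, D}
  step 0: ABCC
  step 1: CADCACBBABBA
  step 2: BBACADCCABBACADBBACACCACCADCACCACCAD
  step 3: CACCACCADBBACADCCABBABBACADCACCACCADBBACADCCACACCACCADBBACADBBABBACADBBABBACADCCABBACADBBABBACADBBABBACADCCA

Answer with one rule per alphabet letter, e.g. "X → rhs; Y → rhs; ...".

  step 2 ⇒ step 3: BBACADCCABBACADBBACACCACCADCACCACCAD ⇒ CAC·CAC·CAD·BBA·CAD·CCA·BBA·BBA·CAD·CAC·CAC·CAD·BBA·CAD·CCA·CAC·CAC·CAD·BBA·CAD·BBA·BBA·CAD·BBA·BBA·CAD·CCA·BBA·CAD·BBA·BBA·CAD·BBA·BBA·CAD·CCA
    A ↦ CAD
    B ↦ CAC
    C ↦ BBA
    D ↦ CCA

A->CAD, B->CAC, C->BBA, D->CCA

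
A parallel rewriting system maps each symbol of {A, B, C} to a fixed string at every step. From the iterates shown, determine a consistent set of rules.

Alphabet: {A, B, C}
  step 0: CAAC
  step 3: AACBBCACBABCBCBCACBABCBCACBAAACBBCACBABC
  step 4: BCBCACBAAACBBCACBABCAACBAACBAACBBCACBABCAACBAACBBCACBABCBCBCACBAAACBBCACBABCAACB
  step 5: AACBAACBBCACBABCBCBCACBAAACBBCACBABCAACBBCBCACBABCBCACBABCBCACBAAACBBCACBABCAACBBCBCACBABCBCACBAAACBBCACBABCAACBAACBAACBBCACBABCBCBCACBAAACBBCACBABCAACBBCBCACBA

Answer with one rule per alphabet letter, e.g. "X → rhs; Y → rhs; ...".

  step 4 ⇒ step 5: BCBCACBAAACBBCACBABCAACBAACBAACBBCACBABCAACBAACBBCACBABCBCBCACBAAACBBCACBABCAACB ⇒ A·ACB·A·ACB·BC·ACB·A·BC·BC·BC·ACB·A·A·ACB·BC·ACB·A·BC·A·ACB·BC·BC·ACB·A·BC·BC·ACB·A·BC·BC·ACB·A·A·ACB·BC·ACB·A·BC·A·ACB·BC·BC·ACB·A·BC·BC·ACB·A·A·ACB·BC·ACB·A·BC·A·ACB·A·ACB·A·ACB·BC·ACB·A·BC·BC·BC·ACB·A·A·ACB·BC·ACB·A·BC·A·ACB·BC·BC·ACB·A
    A ↦ BC
    B ↦ A
    C ↦ ACB

A->BC, B->A, C->ACB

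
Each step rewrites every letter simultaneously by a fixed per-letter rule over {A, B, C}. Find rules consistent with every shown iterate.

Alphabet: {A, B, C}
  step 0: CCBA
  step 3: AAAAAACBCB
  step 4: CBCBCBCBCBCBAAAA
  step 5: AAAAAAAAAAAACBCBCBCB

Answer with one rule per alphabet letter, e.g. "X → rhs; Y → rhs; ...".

  step 4 ⇒ step 5: CBCBCBCBCBCBAAAA ⇒ A·A·A·A·A·A·A·A·A·A·A·A·CB·CB·CB·CB
    A ↦ CB
    B ↦ A
    C ↦ A

A->CB, B->A, C->A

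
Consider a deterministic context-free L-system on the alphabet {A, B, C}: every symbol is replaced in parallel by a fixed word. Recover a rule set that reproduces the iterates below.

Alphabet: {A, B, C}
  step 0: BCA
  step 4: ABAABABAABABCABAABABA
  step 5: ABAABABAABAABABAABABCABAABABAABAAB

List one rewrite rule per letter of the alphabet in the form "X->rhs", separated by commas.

A->AB, B->A, C->BC

  step 4 ⇒ step 5: ABAABABAABABCABAABABA ⇒ AB·A·AB·AB·A·AB·A·AB·AB·A·AB·A·BC·AB·A·AB·AB·A·AB·A·AB
    A ↦ AB
    B ↦ A
    C ↦ BC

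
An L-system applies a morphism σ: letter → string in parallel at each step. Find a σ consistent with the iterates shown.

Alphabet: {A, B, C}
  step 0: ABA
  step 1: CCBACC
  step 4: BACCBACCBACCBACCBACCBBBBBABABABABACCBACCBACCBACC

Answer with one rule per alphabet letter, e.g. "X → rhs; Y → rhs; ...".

  step 0 ⇒ step 1: ABA ⇒ CC·BA·CC
    A ↦ CC
    B ↦ BA
    C ↦ BB  (constrained at step 1)

A->CC, B->BA, C->BB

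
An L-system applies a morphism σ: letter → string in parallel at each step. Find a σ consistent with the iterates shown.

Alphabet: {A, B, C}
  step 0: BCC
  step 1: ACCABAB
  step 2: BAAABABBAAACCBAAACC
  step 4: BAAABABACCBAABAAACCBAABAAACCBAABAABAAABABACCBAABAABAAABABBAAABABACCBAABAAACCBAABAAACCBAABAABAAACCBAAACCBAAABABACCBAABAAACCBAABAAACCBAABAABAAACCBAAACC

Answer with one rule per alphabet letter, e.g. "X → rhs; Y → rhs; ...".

A->BAA, B->ACC, C->AB

  step 1 ⇒ step 2: ACCABAB ⇒ BAA·AB·AB·BAA·ACC·BAA·ACC
    A ↦ BAA
    B ↦ ACC
    C ↦ AB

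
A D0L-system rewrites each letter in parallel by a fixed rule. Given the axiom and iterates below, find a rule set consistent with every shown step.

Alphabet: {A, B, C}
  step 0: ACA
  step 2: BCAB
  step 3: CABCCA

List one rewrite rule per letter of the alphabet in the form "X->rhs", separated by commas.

A->C, B->CA, C->B

  step 2 ⇒ step 3: BCAB ⇒ CA·B·C·CA
    A ↦ C
    B ↦ CA
    C ↦ B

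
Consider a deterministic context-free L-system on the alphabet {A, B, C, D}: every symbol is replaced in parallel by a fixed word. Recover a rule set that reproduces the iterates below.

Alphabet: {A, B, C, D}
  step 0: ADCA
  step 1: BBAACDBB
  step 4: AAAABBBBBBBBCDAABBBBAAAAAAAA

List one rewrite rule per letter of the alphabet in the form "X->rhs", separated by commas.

  step 0 ⇒ step 1: ADCA ⇒ BB·AA·CD·BB
    A ↦ BB
    C ↦ CD
    D ↦ AA
    B ↦ A  (constrained at step 1)

A->BB, B->A, C->CD, D->AA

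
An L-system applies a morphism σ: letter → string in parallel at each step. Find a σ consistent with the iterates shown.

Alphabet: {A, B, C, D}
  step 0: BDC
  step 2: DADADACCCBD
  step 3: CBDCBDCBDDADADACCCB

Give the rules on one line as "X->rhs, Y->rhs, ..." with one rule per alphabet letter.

A->D, B->CC, C->DA, D->CB

  step 2 ⇒ step 3: DADADACCCBD ⇒ CB·D·CB·D·CB·D·DA·DA·DA·CC·CB
    A ↦ D
    B ↦ CC
    C ↦ DA
    D ↦ CB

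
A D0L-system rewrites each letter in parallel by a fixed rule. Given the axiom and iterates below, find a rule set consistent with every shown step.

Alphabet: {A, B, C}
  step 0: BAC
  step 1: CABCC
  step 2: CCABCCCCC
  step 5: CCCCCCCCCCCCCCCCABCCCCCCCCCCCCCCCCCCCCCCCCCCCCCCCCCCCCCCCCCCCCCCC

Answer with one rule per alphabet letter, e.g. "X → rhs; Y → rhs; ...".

  step 1 ⇒ step 2: CABCC ⇒ CC·AB·C·CC·CC
    A ↦ AB
    B ↦ C
    C ↦ CC

A->AB, B->C, C->CC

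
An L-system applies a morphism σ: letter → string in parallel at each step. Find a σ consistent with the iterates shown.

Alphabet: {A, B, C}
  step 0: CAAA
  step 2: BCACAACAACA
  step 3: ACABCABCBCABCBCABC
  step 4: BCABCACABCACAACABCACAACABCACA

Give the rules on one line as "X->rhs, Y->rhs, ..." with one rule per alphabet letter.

  step 3 ⇒ step 4: ACABCABCBCABCBCABC ⇒ BC·A·BC·AC·A·BC·AC·A·AC·A·BC·AC·A·AC·A·BC·AC·A
    A ↦ BC
    B ↦ AC
    C ↦ A

A->BC, B->AC, C->A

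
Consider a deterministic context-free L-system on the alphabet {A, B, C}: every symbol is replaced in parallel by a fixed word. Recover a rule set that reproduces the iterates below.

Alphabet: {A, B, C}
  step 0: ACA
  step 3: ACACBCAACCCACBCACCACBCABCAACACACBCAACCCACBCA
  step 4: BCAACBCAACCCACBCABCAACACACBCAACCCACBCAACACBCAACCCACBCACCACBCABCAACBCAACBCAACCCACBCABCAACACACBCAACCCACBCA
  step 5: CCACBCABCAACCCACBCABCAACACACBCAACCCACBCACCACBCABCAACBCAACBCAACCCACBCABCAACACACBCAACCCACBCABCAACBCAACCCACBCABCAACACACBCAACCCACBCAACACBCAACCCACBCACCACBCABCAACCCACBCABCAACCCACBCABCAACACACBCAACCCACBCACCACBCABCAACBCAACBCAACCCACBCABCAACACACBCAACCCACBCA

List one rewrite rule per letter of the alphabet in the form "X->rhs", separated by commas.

A->BCA, B->CC, C->AC

  step 4 ⇒ step 5: BCAACBCAACCCACBCABCAACACACBCAACCCACBCAACACBCAACCCACBCACCACBCABCAACBCAACBCAACCCACBCABCAACACACBCAACCCACBCA ⇒ CC·AC·BCA·BCA·AC·CC·AC·BCA·BCA·AC·AC·AC·BCA·AC·CC·AC·BCA·CC·AC·BCA·BCA·AC·BCA·AC·BCA·AC·CC·AC·BCA·BCA·AC·AC·AC·BCA·AC·CC·AC·BCA·BCA·AC·BCA·AC·CC·AC·BCA·BCA·AC·AC·AC·BCA·AC·CC·AC·BCA·AC·AC·BCA·AC·CC·AC·BCA·CC·AC·BCA·BCA·AC·CC·AC·BCA·BCA·AC·CC·AC·BCA·BCA·AC·AC·AC·BCA·AC·CC·AC·BCA·CC·AC·BCA·BCA·AC·BCA·AC·BCA·AC·CC·AC·BCA·BCA·AC·AC·AC·BCA·AC·CC·AC·BCA
    A ↦ BCA
    B ↦ CC
    C ↦ AC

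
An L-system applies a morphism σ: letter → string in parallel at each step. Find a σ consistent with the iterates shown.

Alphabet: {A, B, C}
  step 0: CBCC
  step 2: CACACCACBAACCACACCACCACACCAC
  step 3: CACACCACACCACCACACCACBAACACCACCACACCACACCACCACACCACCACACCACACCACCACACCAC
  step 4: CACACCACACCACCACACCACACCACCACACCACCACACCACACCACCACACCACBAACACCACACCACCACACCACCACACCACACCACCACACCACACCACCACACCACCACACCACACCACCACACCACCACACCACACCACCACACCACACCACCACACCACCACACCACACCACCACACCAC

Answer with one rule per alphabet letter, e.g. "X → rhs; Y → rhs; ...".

  step 3 ⇒ step 4: CACACCACACCACCACACCACBAACACCACCACACCACACCACCACACCACCACACCACACCACCACACCAC ⇒ CAC·AC·CAC·AC·CAC·CAC·AC·CAC·AC·CAC·CAC·AC·CAC·CAC·AC·CAC·AC·CAC·CAC·AC·CAC·BA·AC·AC·CAC·AC·CAC·CAC·AC·CAC·CAC·AC·CAC·AC·CAC·CAC·AC·CAC·AC·CAC·CAC·AC·CAC·CAC·AC·CAC·AC·CAC·CAC·AC·CAC·CAC·AC·CAC·AC·CAC·CAC·AC·CAC·AC·CAC·CAC·AC·CAC·CAC·AC·CAC·AC·CAC·CAC·AC·CAC
    A ↦ AC
    B ↦ BA
    C ↦ CAC

A->AC, B->BA, C->CAC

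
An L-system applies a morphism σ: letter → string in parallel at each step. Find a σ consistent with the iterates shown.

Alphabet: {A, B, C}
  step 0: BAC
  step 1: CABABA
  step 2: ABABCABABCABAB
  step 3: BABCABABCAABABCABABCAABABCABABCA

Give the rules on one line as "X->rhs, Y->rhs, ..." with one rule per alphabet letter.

  step 2 ⇒ step 3: ABABCABABCABAB ⇒ BAB·CA·BAB·CA·A·BAB·CA·BAB·CA·A·BAB·CA·BAB·CA
    A ↦ BAB
    B ↦ CA
    C ↦ A

A->BAB, B->CA, C->A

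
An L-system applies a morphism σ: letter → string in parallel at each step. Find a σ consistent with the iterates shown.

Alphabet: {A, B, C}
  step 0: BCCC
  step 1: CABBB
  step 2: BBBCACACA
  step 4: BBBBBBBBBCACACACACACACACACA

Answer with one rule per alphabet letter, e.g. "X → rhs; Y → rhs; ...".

A->BB, B->CA, C->B

  step 1 ⇒ step 2: CABBB ⇒ B·BB·CA·CA·CA
    A ↦ BB
    B ↦ CA
    C ↦ B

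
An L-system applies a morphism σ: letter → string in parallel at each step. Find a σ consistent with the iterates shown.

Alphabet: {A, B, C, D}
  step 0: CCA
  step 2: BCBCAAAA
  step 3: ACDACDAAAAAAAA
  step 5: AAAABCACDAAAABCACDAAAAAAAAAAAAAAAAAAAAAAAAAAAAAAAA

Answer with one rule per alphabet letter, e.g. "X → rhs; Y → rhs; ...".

A->AA, B->AC, C->D, D->BC

  step 2 ⇒ step 3: BCBCAAAA ⇒ AC·D·AC·D·AA·AA·AA·AA
    A ↦ AA
    B ↦ AC
    C ↦ D
    D ↦ BC  (constrained at step 3)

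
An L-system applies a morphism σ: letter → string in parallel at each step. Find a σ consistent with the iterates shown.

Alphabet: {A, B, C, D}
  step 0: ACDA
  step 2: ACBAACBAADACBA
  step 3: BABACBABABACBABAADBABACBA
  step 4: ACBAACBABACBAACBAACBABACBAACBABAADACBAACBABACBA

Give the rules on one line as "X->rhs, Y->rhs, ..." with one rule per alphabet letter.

  step 3 ⇒ step 4: BABACBABABACBABAADBABACBA ⇒ AC·BA·AC·BA·B·AC·BA·AC·BA·AC·BA·B·AC·BA·AC·BA·BA·AD·AC·BA·AC·BA·B·AC·BA
    A ↦ BA
    B ↦ AC
    C ↦ B
    D ↦ AD

A->BA, B->AC, C->B, D->AD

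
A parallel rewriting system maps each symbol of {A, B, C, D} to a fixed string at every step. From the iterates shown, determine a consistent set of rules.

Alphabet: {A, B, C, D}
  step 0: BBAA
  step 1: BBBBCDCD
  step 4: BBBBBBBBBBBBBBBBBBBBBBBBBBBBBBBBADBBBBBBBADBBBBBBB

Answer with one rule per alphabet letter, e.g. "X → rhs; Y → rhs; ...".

  step 0 ⇒ step 1: BBAA ⇒ BB·BB·CD·CD
    A ↦ CD
    B ↦ BB
    C ↦ AD  (constrained at step 1)
    D ↦ B  (constrained at step 1)

A->CD, B->BB, C->AD, D->B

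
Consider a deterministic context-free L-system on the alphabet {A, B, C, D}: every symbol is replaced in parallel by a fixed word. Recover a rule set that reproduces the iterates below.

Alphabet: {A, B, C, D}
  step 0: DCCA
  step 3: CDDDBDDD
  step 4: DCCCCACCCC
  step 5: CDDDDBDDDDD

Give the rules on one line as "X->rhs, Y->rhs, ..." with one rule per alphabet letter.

A->BD, B->CAC, C->D, D->C

  step 4 ⇒ step 5: DCCCCACCCC ⇒ C·D·D·D·D·BD·D·D·D·D
    A ↦ BD
    C ↦ D
    D ↦ C
  step 3 ⇒ step 4: CDDDBDDD ⇒ D·C·C·C·CAC·C·C·C
    B ↦ CAC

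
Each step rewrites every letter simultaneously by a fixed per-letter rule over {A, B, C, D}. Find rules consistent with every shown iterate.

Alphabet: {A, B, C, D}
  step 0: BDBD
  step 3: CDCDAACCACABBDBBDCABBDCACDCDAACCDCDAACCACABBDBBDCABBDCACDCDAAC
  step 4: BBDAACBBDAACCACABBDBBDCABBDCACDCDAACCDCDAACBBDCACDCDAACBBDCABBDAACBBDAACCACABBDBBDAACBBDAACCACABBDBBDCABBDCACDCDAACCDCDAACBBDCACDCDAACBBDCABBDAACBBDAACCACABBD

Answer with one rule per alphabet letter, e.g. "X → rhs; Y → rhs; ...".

A->CA, B->CD, C->BBD, D->AAC

  step 3 ⇒ step 4: CDCDAACCACABBDBBDCABBDCACDCDAACCDCDAACCACABBDBBDCABBDCACDCDAAC ⇒ BBD·AAC·BBD·AAC·CA·CA·BBD·BBD·CA·BBD·CA·CD·CD·AAC·CD·CD·AAC·BBD·CA·CD·CD·AAC·BBD·CA·BBD·AAC·BBD·AAC·CA·CA·BBD·BBD·AAC·BBD·AAC·CA·CA·BBD·BBD·CA·BBD·CA·CD·CD·AAC·CD·CD·AAC·BBD·CA·CD·CD·AAC·BBD·CA·BBD·AAC·BBD·AAC·CA·CA·BBD
    A ↦ CA
    B ↦ CD
    C ↦ BBD
    D ↦ AAC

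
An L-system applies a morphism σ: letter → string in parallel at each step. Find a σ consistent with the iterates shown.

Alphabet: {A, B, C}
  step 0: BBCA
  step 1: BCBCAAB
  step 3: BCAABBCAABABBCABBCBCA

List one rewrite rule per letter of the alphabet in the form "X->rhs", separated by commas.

A->AB, B->BC, C->A

  step 0 ⇒ step 1: BBCA ⇒ BC·BC·A·AB
    A ↦ AB
    B ↦ BC
    C ↦ A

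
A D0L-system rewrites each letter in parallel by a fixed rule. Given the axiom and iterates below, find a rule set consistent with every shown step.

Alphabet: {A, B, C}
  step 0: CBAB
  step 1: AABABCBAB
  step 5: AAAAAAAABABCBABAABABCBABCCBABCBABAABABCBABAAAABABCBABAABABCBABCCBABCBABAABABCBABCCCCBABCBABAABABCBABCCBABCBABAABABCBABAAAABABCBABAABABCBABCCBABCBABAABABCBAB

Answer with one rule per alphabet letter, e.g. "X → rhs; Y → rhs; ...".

  step 0 ⇒ step 1: CBAB ⇒ AA·BAB·C·BAB
    A ↦ C
    B ↦ BAB
    C ↦ AA

A->C, B->BAB, C->AA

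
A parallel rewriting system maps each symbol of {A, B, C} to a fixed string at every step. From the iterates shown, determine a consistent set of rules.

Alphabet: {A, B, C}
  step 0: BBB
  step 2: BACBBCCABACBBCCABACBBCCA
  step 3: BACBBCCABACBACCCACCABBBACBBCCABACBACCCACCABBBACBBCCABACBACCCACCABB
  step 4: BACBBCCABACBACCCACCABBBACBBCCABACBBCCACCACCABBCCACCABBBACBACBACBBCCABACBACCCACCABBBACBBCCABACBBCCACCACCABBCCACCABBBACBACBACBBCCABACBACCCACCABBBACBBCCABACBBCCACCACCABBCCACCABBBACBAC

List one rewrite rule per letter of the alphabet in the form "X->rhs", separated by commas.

  step 3 ⇒ step 4: BACBBCCABACBACCCACCABBBACBBCCABACBACCCACCABBBACBBCCABACBACCCACCABB ⇒ BAC·BB·CCA·BAC·BAC·CCA·CCA·BB·BAC·BB·CCA·BAC·BB·CCA·CCA·CCA·BB·CCA·CCA·BB·BAC·BAC·BAC·BB·CCA·BAC·BAC·CCA·CCA·BB·BAC·BB·CCA·BAC·BB·CCA·CCA·CCA·BB·CCA·CCA·BB·BAC·BAC·BAC·BB·CCA·BAC·BAC·CCA·CCA·BB·BAC·BB·CCA·BAC·BB·CCA·CCA·CCA·BB·CCA·CCA·BB·BAC·BAC
    A ↦ BB
    B ↦ BAC
    C ↦ CCA

A->BB, B->BAC, C->CCA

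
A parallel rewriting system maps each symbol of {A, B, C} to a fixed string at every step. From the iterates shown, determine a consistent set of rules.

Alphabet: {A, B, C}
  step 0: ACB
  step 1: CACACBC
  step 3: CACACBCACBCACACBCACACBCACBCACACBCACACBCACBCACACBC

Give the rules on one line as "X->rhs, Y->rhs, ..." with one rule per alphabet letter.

  step 0 ⇒ step 1: ACB ⇒ CAC·ACB·C
    A ↦ CAC
    B ↦ C
    C ↦ ACB

A->CAC, B->C, C->ACB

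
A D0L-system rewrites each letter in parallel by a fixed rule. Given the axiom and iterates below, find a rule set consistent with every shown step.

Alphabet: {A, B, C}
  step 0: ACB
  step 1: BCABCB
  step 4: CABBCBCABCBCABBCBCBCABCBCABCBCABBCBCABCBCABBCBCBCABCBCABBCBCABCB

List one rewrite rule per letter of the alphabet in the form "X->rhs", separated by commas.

  step 0 ⇒ step 1: ACB ⇒ B·CAB·CB
    A ↦ B
    B ↦ CB
    C ↦ CAB

A->B, B->CB, C->CAB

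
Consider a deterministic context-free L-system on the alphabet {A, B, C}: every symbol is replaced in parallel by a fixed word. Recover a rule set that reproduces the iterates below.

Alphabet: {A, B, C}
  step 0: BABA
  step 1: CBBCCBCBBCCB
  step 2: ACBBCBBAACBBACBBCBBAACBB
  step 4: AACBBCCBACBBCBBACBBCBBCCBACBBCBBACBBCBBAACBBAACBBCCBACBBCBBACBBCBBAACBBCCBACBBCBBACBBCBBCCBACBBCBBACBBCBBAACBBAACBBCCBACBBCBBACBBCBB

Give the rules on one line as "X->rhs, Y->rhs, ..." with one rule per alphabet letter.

A->CCB, B->CBB, C->A

  step 1 ⇒ step 2: CBBCCBCBBCCB ⇒ A·CBB·CBB·A·A·CBB·A·CBB·CBB·A·A·CBB
    B ↦ CBB
    C ↦ A
  step 0 ⇒ step 1: BABA ⇒ CBB·CCB·CBB·CCB
    A ↦ CCB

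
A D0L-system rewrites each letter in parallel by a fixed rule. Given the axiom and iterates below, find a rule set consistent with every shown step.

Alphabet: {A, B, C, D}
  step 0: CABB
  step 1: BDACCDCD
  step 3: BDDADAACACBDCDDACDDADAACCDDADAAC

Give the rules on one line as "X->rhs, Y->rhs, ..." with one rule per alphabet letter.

A->AC, B->CD, C->BD, D->DA

  step 0 ⇒ step 1: CABB ⇒ BD·AC·CD·CD
    A ↦ AC
    B ↦ CD
    C ↦ BD
    D ↦ DA  (constrained at step 1)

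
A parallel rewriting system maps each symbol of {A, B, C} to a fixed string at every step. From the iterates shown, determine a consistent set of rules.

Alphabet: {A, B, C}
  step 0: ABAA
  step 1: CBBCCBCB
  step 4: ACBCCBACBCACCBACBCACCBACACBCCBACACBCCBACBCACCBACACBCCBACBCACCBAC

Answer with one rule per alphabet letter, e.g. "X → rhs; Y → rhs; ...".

  step 0 ⇒ step 1: ABAA ⇒ CB·BC·CB·CB
    A ↦ CB
    B ↦ BC
    C ↦ AC  (constrained at step 1)

A->CB, B->BC, C->AC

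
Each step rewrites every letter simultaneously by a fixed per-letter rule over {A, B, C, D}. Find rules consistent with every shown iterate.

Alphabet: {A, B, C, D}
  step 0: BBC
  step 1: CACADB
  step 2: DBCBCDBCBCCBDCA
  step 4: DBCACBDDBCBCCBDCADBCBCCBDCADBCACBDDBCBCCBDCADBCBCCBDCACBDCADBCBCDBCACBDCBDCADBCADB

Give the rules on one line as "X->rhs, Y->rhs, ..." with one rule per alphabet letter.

A->CBC, B->CA, C->DB, D->CBD

  step 1 ⇒ step 2: CACADB ⇒ DB·CBC·DB·CBC·CBD·CA
    A ↦ CBC
    B ↦ CA
    C ↦ DB
    D ↦ CBD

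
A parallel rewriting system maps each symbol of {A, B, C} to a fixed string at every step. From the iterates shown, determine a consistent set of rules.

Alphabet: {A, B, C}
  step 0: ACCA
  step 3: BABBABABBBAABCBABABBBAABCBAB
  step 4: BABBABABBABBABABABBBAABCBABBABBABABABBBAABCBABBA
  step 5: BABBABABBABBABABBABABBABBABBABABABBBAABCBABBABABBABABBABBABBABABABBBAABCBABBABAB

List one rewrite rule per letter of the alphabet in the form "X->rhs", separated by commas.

  step 4 ⇒ step 5: BABBABABBABBABABABBBAABCBABBABBABABABBBAABCBABBA ⇒ BA·B·BA·BA·B·BA·B·BA·BA·B·BA·BA·B·BA·B·BA·B·BA·BA·BA·B·B·BA·ABC·BA·B·BA·BA·B·BA·BA·B·BA·B·BA·B·BA·BA·BA·B·B·BA·ABC·BA·B·BA·BA·B
    A ↦ B
    B ↦ BA
    C ↦ ABC

A->B, B->BA, C->ABC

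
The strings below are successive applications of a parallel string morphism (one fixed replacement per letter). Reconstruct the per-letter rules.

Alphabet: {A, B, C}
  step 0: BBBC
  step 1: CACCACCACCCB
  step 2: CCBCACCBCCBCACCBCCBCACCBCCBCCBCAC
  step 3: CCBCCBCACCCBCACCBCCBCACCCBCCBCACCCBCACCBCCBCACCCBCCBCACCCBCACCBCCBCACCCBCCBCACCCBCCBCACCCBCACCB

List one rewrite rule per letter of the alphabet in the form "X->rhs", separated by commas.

  step 2 ⇒ step 3: CCBCACCBCCBCACCBCCBCACCBCCBCCBCAC ⇒ CCB·CCB·CAC·CCB·CA·CCB·CCB·CAC·CCB·CCB·CAC·CCB·CA·CCB·CCB·CAC·CCB·CCB·CAC·CCB·CA·CCB·CCB·CAC·CCB·CCB·CAC·CCB·CCB·CAC·CCB·CA·CCB
    A ↦ CA
    B ↦ CAC
    C ↦ CCB

A->CA, B->CAC, C->CCB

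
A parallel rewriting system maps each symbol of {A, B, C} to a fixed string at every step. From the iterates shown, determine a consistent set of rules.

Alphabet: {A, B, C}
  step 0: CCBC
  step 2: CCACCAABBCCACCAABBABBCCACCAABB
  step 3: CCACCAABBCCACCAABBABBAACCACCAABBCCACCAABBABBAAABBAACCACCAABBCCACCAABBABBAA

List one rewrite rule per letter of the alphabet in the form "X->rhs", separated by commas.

A->ABB, B->A, C->CCA

  step 2 ⇒ step 3: CCACCAABBCCACCAABBABBCCACCAABB ⇒ CCA·CCA·ABB·CCA·CCA·ABB·ABB·A·A·CCA·CCA·ABB·CCA·CCA·ABB·ABB·A·A·ABB·A·A·CCA·CCA·ABB·CCA·CCA·ABB·ABB·A·A
    A ↦ ABB
    B ↦ A
    C ↦ CCA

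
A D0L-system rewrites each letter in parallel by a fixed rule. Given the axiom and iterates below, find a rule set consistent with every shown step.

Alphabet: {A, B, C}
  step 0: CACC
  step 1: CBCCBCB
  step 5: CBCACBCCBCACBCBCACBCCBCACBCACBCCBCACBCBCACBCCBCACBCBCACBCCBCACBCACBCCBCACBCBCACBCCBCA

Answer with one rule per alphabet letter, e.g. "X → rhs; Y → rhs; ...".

  step 0 ⇒ step 1: CACC ⇒ CB·C·CB·CB
    A ↦ C
    C ↦ CB
    B ↦ CA  (constrained at step 1)

A->C, B->CA, C->CB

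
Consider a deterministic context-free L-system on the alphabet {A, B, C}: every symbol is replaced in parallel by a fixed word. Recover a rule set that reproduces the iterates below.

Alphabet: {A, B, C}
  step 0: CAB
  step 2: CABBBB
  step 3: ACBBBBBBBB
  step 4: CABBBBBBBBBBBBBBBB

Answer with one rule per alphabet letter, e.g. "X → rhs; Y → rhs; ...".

  step 3 ⇒ step 4: ACBBBBBBBB ⇒ C·A·BB·BB·BB·BB·BB·BB·BB·BB
    A ↦ C
    B ↦ BB
    C ↦ A

A->C, B->BB, C->A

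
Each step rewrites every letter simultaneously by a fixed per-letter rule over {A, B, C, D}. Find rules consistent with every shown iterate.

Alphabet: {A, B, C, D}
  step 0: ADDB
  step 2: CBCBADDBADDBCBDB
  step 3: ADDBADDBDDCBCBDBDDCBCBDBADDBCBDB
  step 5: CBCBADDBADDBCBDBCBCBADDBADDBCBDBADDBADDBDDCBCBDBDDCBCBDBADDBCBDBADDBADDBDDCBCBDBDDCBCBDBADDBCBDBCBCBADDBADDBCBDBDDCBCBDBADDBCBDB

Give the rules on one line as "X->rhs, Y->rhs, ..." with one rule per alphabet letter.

A->DD, B->DB, C->AD, D->CB

  step 2 ⇒ step 3: CBCBADDBADDBCBDB ⇒ AD·DB·AD·DB·DD·CB·CB·DB·DD·CB·CB·DB·AD·DB·CB·DB
    A ↦ DD
    B ↦ DB
    C ↦ AD
    D ↦ CB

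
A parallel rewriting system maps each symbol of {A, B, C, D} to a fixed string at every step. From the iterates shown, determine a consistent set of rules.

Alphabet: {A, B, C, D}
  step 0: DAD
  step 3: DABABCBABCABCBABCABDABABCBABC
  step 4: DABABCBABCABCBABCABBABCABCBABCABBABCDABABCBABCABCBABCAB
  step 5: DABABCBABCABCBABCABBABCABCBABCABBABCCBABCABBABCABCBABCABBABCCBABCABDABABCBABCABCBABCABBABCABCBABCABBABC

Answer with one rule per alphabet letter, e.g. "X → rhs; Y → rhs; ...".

  step 4 ⇒ step 5: DABABCBABCABCBABCABBABCABCBABCABBABCDABABCBABCABCBABCAB ⇒ DA·BAB·C·BAB·C·AB·C·BAB·C·AB·BAB·C·AB·C·BAB·C·AB·BAB·C·C·BAB·C·AB·BAB·C·AB·C·BAB·C·AB·BAB·C·C·BAB·C·AB·DA·BAB·C·BAB·C·AB·C·BAB·C·AB·BAB·C·AB·C·BAB·C·AB·BAB·C
    A ↦ BAB
    B ↦ C
    C ↦ AB
    D ↦ DA

A->BAB, B->C, C->AB, D->DA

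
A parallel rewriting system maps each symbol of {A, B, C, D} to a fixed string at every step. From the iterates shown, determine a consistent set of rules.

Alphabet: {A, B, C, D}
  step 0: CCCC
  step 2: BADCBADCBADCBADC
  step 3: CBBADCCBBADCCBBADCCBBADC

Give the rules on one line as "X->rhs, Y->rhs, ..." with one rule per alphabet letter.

  step 2 ⇒ step 3: BADCBADCBADCBADC ⇒ C·B·BA·DC·C·B·BA·DC·C·B·BA·DC·C·B·BA·DC
    A ↦ B
    B ↦ C
    C ↦ DC
    D ↦ BA

A->B, B->C, C->DC, D->BA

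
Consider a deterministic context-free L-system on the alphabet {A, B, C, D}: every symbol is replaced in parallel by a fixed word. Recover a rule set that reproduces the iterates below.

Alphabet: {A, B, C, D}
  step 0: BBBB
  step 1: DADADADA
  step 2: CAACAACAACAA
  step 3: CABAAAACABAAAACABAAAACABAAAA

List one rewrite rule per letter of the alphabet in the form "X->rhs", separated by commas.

  step 2 ⇒ step 3: CAACAACAACAA ⇒ CAB·AA·AA·CAB·AA·AA·CAB·AA·AA·CAB·AA·AA
    A ↦ AA
    C ↦ CAB
  step 0 ⇒ step 1: BBBB ⇒ DA·DA·DA·DA
    B ↦ DA
  step 1 ⇒ step 2: DADADADA ⇒ C·AA·C·AA·C·AA·C·AA
    D ↦ C

A->AA, B->DA, C->CAB, D->C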